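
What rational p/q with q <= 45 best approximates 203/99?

41/20

Expand x = 203/99 as a continued fraction with the Euclidean algorithm:
  203 = 2*99 + 5, so a_0 = 2.
  99 = 19*5 + 4, so a_1 = 19.
  5 = 1*4 + 1, so a_2 = 1.
  4 = 4*1 + 0, so a_3 = 4.
so x = [2; 19, 1, 4].
Convergents (p_i = a_i*p_{i-1} + p_{i-2}, q_i = a_i*q_{i-1} + q_{i-2} with p_{-2}=0, p_{-1}=1, q_{-2}=1, q_{-1}=0), until the denominator exceeds 45:
  i=0: a_0=2, p_0 = 2*1 + 0 = 2, q_0 = 2*0 + 1 = 1.
  i=1: a_1=19, p_1 = 19*2 + 1 = 39, q_1 = 19*1 + 0 = 19.
  i=2: a_2=1, p_2 = 1*39 + 2 = 41, q_2 = 1*19 + 1 = 20.
  i=3: a_3=4, p_3 = 4*41 + 39 = 203, q_3 = 4*20 + 19 = 99.
q_3 = 99 > 45, so the last convergent with denominator <= 45 is p_2/q_2 = 41/20.
The closest fraction with denominator <= 45 is either p_2/q_2 or the intermediate fraction (k*p_2 + p_1)/(k*q_2 + q_1) with the largest k >= 1 whose denominator stays <= 45; these approach x as k grows, and every other convergent or intermediate fraction in range is farther away.
Largest k: floor((45 - q_1)/q_2) = floor((45 - 19)/20) = 1.
That gives (1*41 + 39)/(1*20 + 19) = 80/39.
Compare the errors: |x - 41/20| = |203*20 - 41*99|/(99*20) = 1/1980, and |x - 80/39| = |203*39 - 80*99|/(99*39) = 3/3861.
Cross-multiplying, 1*3861 = 3861 < 5940 = 3*1980, so 1/1980 is smaller: the convergent 41/20 is closer to x than 80/39.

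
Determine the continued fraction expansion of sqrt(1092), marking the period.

Write x_i = (sqrt(1092) + m_i)/d_i with (m_0, d_0) = (0, 1). a_0 = floor(sqrt(1092)) = 33, since 33^2 = 1089 <= 1092 < 1156 = 34^2.
Iterate m_{i+1} = d_i*a_i - m_i, d_{i+1} = (1092 - m_{i+1}^2)/d_i, a_{i+1} = floor((a_0 + m_{i+1})/d_{i+1}):
  m_1 = 1*33 - 0 = 33, d_1 = (1092 - 33^2)/1 = 3/1 = 3, a_1 = floor((33 + 33)/3) = 22.
  m_2 = 3*22 - 33 = 33, d_2 = (1092 - 33^2)/3 = 3/3 = 1, a_2 = floor((33 + 33)/1) = 66.
  m_3 = 1*66 - 33 = 33, d_3 = (1092 - 33^2)/1 = 3/1 = 3: (m_3, d_3) = (m_1, d_1) = (33, 3), so from here the quotients repeat a_1, a_2; the period length is 2.
Hence the expansion of sqrt(1092) is a_0 = 33 followed by the repeating block 22, 66 (period 2).

[33; (22, 66)]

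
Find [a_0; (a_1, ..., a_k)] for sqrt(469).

[21; (1, 1, 1, 10, 6, 10, 1, 1, 1, 42)]

Write x_i = (sqrt(469) + m_i)/d_i with (m_0, d_0) = (0, 1). a_0 = floor(sqrt(469)) = 21, since 21^2 = 441 <= 469 < 484 = 22^2.
Iterate m_{i+1} = d_i*a_i - m_i, d_{i+1} = (469 - m_{i+1}^2)/d_i, a_{i+1} = floor((a_0 + m_{i+1})/d_{i+1}):
  m_1 = 1*21 - 0 = 21, d_1 = (469 - 21^2)/1 = 28/1 = 28, a_1 = floor((21 + 21)/28) = 1.
  m_2 = 28*1 - 21 = 7, d_2 = (469 - 7^2)/28 = 420/28 = 15, a_2 = floor((21 + 7)/15) = 1.
  m_3 = 15*1 - 7 = 8, d_3 = (469 - 8^2)/15 = 405/15 = 27, a_3 = floor((21 + 8)/27) = 1.
  m_4 = 27*1 - 8 = 19, d_4 = (469 - 19^2)/27 = 108/27 = 4, a_4 = floor((21 + 19)/4) = 10.
  m_5 = 4*10 - 19 = 21, d_5 = (469 - 21^2)/4 = 28/4 = 7, a_5 = floor((21 + 21)/7) = 6.
  m_6 = 7*6 - 21 = 21, d_6 = (469 - 21^2)/7 = 28/7 = 4, a_6 = floor((21 + 21)/4) = 10.
  m_7 = 4*10 - 21 = 19, d_7 = (469 - 19^2)/4 = 108/4 = 27, a_7 = floor((21 + 19)/27) = 1.
  m_8 = 27*1 - 19 = 8, d_8 = (469 - 8^2)/27 = 405/27 = 15, a_8 = floor((21 + 8)/15) = 1.
  m_9 = 15*1 - 8 = 7, d_9 = (469 - 7^2)/15 = 420/15 = 28, a_9 = floor((21 + 7)/28) = 1.
  m_10 = 28*1 - 7 = 21, d_10 = (469 - 21^2)/28 = 28/28 = 1, a_10 = floor((21 + 21)/1) = 42.
  m_11 = 1*42 - 21 = 21, d_11 = (469 - 21^2)/1 = 28/1 = 28: (m_11, d_11) = (m_1, d_1) = (21, 28), so from here the quotients repeat a_1, ..., a_10; the period length is 10.
Hence the expansion of sqrt(469) is a_0 = 21 followed by the repeating block 1, 1, 1, 10, 6, 10, 1, 1, 1, 42 (period 10).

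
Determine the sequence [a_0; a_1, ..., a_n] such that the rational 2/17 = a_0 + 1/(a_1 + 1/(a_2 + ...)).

Run the Euclidean algorithm on 2 and 17; the successive quotients are the partial quotients a_0, a_1, ... (each step inverts the fractional part left over by the previous one):
  2 = 0*17 + 2, so a_0 = 0.
  17 = 8*2 + 1, so a_1 = 8.
  2 = 2*1 + 0, so a_2 = 2.
The remainder reaches 0 after 3 divisions, so the expansion has 3 partial quotients, read off in order.

[0; 8, 2]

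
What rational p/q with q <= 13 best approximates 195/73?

8/3

Expand x = 195/73 as a continued fraction with the Euclidean algorithm:
  195 = 2*73 + 49, so a_0 = 2.
  73 = 1*49 + 24, so a_1 = 1.
  49 = 2*24 + 1, so a_2 = 2.
  24 = 24*1 + 0, so a_3 = 24.
so x = [2; 1, 2, 24].
Convergents (p_i = a_i*p_{i-1} + p_{i-2}, q_i = a_i*q_{i-1} + q_{i-2} with p_{-2}=0, p_{-1}=1, q_{-2}=1, q_{-1}=0), until the denominator exceeds 13:
  i=0: a_0=2, p_0 = 2*1 + 0 = 2, q_0 = 2*0 + 1 = 1.
  i=1: a_1=1, p_1 = 1*2 + 1 = 3, q_1 = 1*1 + 0 = 1.
  i=2: a_2=2, p_2 = 2*3 + 2 = 8, q_2 = 2*1 + 1 = 3.
  i=3: a_3=24, p_3 = 24*8 + 3 = 195, q_3 = 24*3 + 1 = 73.
q_3 = 73 > 13, so the last convergent with denominator <= 13 is p_2/q_2 = 8/3.
The closest fraction with denominator <= 13 is either p_2/q_2 or the intermediate fraction (k*p_2 + p_1)/(k*q_2 + q_1) with the largest k >= 1 whose denominator stays <= 13; these approach x as k grows, and every other convergent or intermediate fraction in range is farther away.
Largest k: floor((13 - q_1)/q_2) = floor((13 - 1)/3) = 4.
That gives (4*8 + 3)/(4*3 + 1) = 35/13.
Compare the errors: |x - 8/3| = |195*3 - 8*73|/(73*3) = 1/219, and |x - 35/13| = |195*13 - 35*73|/(73*13) = 20/949.
Cross-multiplying, 1*949 = 949 < 4380 = 20*219, so 1/219 is smaller: the convergent 8/3 is closer to x than 35/13.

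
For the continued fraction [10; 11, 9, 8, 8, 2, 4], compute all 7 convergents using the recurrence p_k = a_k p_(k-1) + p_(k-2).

Using the convergent recurrence p_i = a_i*p_{i-1} + p_{i-2}, q_i = a_i*q_{i-1} + q_{i-2} with p_{-2}=0, p_{-1}=1, q_{-2}=1, q_{-1}=0:
  i=0: a_0=10, p_0 = 10*1 + 0 = 10, q_0 = 10*0 + 1 = 1.
  i=1: a_1=11, p_1 = 11*10 + 1 = 111, q_1 = 11*1 + 0 = 11.
  i=2: a_2=9, p_2 = 9*111 + 10 = 1009, q_2 = 9*11 + 1 = 100.
  i=3: a_3=8, p_3 = 8*1009 + 111 = 8183, q_3 = 8*100 + 11 = 811.
  i=4: a_4=8, p_4 = 8*8183 + 1009 = 66473, q_4 = 8*811 + 100 = 6588.
  i=5: a_5=2, p_5 = 2*66473 + 8183 = 141129, q_5 = 2*6588 + 811 = 13987.
  i=6: a_6=4, p_6 = 4*141129 + 66473 = 630989, q_6 = 4*13987 + 6588 = 62536.

10/1, 111/11, 1009/100, 8183/811, 66473/6588, 141129/13987, 630989/62536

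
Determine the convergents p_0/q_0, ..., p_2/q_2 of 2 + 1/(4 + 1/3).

Using the convergent recurrence p_i = a_i*p_{i-1} + p_{i-2}, q_i = a_i*q_{i-1} + q_{i-2} with p_{-2}=0, p_{-1}=1, q_{-2}=1, q_{-1}=0:
  i=0: a_0=2, p_0 = 2*1 + 0 = 2, q_0 = 2*0 + 1 = 1.
  i=1: a_1=4, p_1 = 4*2 + 1 = 9, q_1 = 4*1 + 0 = 4.
  i=2: a_2=3, p_2 = 3*9 + 2 = 29, q_2 = 3*4 + 1 = 13.

2/1, 9/4, 29/13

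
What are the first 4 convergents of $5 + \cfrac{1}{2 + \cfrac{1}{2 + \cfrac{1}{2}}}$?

5/1, 11/2, 27/5, 65/12

Using the convergent recurrence p_i = a_i*p_{i-1} + p_{i-2}, q_i = a_i*q_{i-1} + q_{i-2} with p_{-2}=0, p_{-1}=1, q_{-2}=1, q_{-1}=0:
  i=0: a_0=5, p_0 = 5*1 + 0 = 5, q_0 = 5*0 + 1 = 1.
  i=1: a_1=2, p_1 = 2*5 + 1 = 11, q_1 = 2*1 + 0 = 2.
  i=2: a_2=2, p_2 = 2*11 + 5 = 27, q_2 = 2*2 + 1 = 5.
  i=3: a_3=2, p_3 = 2*27 + 11 = 65, q_3 = 2*5 + 2 = 12.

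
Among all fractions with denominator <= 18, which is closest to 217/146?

3/2

Expand x = 217/146 as a continued fraction with the Euclidean algorithm:
  217 = 1*146 + 71, so a_0 = 1.
  146 = 2*71 + 4, so a_1 = 2.
  71 = 17*4 + 3, so a_2 = 17.
  4 = 1*3 + 1, so a_3 = 1.
  3 = 3*1 + 0, so a_4 = 3.
so x = [1; 2, 17, 1, 3].
Convergents (p_i = a_i*p_{i-1} + p_{i-2}, q_i = a_i*q_{i-1} + q_{i-2} with p_{-2}=0, p_{-1}=1, q_{-2}=1, q_{-1}=0), until the denominator exceeds 18:
  i=0: a_0=1, p_0 = 1*1 + 0 = 1, q_0 = 1*0 + 1 = 1.
  i=1: a_1=2, p_1 = 2*1 + 1 = 3, q_1 = 2*1 + 0 = 2.
  i=2: a_2=17, p_2 = 17*3 + 1 = 52, q_2 = 17*2 + 1 = 35.
q_2 = 35 > 18, so the last convergent with denominator <= 18 is p_1/q_1 = 3/2.
The closest fraction with denominator <= 18 is either p_1/q_1 or the intermediate fraction (k*p_1 + p_0)/(k*q_1 + q_0) with the largest k >= 1 whose denominator stays <= 18; these approach x as k grows, and every other convergent or intermediate fraction in range is farther away.
Largest k: floor((18 - q_0)/q_1) = floor((18 - 1)/2) = 8.
That gives (8*3 + 1)/(8*2 + 1) = 25/17.
Compare the errors: |x - 3/2| = |217*2 - 3*146|/(146*2) = 4/292, and |x - 25/17| = |217*17 - 25*146|/(146*17) = 39/2482.
Cross-multiplying, 4*2482 = 9928 < 11388 = 39*292, so 4/292 is smaller: the convergent 3/2 is closer to x than 25/17.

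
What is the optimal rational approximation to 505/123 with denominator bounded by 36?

Expand x = 505/123 as a continued fraction with the Euclidean algorithm:
  505 = 4*123 + 13, so a_0 = 4.
  123 = 9*13 + 6, so a_1 = 9.
  13 = 2*6 + 1, so a_2 = 2.
  6 = 6*1 + 0, so a_3 = 6.
so x = [4; 9, 2, 6].
Convergents (p_i = a_i*p_{i-1} + p_{i-2}, q_i = a_i*q_{i-1} + q_{i-2} with p_{-2}=0, p_{-1}=1, q_{-2}=1, q_{-1}=0), until the denominator exceeds 36:
  i=0: a_0=4, p_0 = 4*1 + 0 = 4, q_0 = 4*0 + 1 = 1.
  i=1: a_1=9, p_1 = 9*4 + 1 = 37, q_1 = 9*1 + 0 = 9.
  i=2: a_2=2, p_2 = 2*37 + 4 = 78, q_2 = 2*9 + 1 = 19.
  i=3: a_3=6, p_3 = 6*78 + 37 = 505, q_3 = 6*19 + 9 = 123.
q_3 = 123 > 36, so the last convergent with denominator <= 36 is p_2/q_2 = 78/19.
The closest fraction with denominator <= 36 is either p_2/q_2 or the intermediate fraction (k*p_2 + p_1)/(k*q_2 + q_1) with the largest k >= 1 whose denominator stays <= 36; these approach x as k grows, and every other convergent or intermediate fraction in range is farther away.
Largest k: floor((36 - q_1)/q_2) = floor((36 - 9)/19) = 1.
That gives (1*78 + 37)/(1*19 + 9) = 115/28.
Compare the errors: |x - 78/19| = |505*19 - 78*123|/(123*19) = 1/2337, and |x - 115/28| = |505*28 - 115*123|/(123*28) = 5/3444.
Cross-multiplying, 1*3444 = 3444 < 11685 = 5*2337, so 1/2337 is smaller: the convergent 78/19 is closer to x than 115/28.

78/19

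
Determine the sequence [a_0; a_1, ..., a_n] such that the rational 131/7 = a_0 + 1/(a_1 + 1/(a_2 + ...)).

[18; 1, 2, 2]

Run the Euclidean algorithm on 131 and 7; the successive quotients are the partial quotients a_0, a_1, ... (each step inverts the fractional part left over by the previous one):
  131 = 18*7 + 5, so a_0 = 18.
  7 = 1*5 + 2, so a_1 = 1.
  5 = 2*2 + 1, so a_2 = 2.
  2 = 2*1 + 0, so a_3 = 2.
The remainder reaches 0 after 4 divisions, so the expansion has 4 partial quotients, read off in order.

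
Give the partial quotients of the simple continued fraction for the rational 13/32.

[0; 2, 2, 6]

Run the Euclidean algorithm on 13 and 32; the successive quotients are the partial quotients a_0, a_1, ... (each step inverts the fractional part left over by the previous one):
  13 = 0*32 + 13, so a_0 = 0.
  32 = 2*13 + 6, so a_1 = 2.
  13 = 2*6 + 1, so a_2 = 2.
  6 = 6*1 + 0, so a_3 = 6.
The remainder reaches 0 after 4 divisions, so the expansion has 4 partial quotients, read off in order.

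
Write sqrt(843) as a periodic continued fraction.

Write x_i = (sqrt(843) + m_i)/d_i with (m_0, d_0) = (0, 1). a_0 = floor(sqrt(843)) = 29, since 29^2 = 841 <= 843 < 900 = 30^2.
Iterate m_{i+1} = d_i*a_i - m_i, d_{i+1} = (843 - m_{i+1}^2)/d_i, a_{i+1} = floor((a_0 + m_{i+1})/d_{i+1}):
  m_1 = 1*29 - 0 = 29, d_1 = (843 - 29^2)/1 = 2/1 = 2, a_1 = floor((29 + 29)/2) = 29.
  m_2 = 2*29 - 29 = 29, d_2 = (843 - 29^2)/2 = 2/2 = 1, a_2 = floor((29 + 29)/1) = 58.
  m_3 = 1*58 - 29 = 29, d_3 = (843 - 29^2)/1 = 2/1 = 2: (m_3, d_3) = (m_1, d_1) = (29, 2), so from here the quotients repeat a_1, a_2; the period length is 2.
Hence the expansion of sqrt(843) is a_0 = 29 followed by the repeating block 29, 58 (period 2).

[29; (29, 58)]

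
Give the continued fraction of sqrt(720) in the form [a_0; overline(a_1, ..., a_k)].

[26; overline(1, 4, 1, 52)]

Write x_i = (sqrt(720) + m_i)/d_i with (m_0, d_0) = (0, 1). a_0 = floor(sqrt(720)) = 26, since 26^2 = 676 <= 720 < 729 = 27^2.
Iterate m_{i+1} = d_i*a_i - m_i, d_{i+1} = (720 - m_{i+1}^2)/d_i, a_{i+1} = floor((a_0 + m_{i+1})/d_{i+1}):
  m_1 = 1*26 - 0 = 26, d_1 = (720 - 26^2)/1 = 44/1 = 44, a_1 = floor((26 + 26)/44) = 1.
  m_2 = 44*1 - 26 = 18, d_2 = (720 - 18^2)/44 = 396/44 = 9, a_2 = floor((26 + 18)/9) = 4.
  m_3 = 9*4 - 18 = 18, d_3 = (720 - 18^2)/9 = 396/9 = 44, a_3 = floor((26 + 18)/44) = 1.
  m_4 = 44*1 - 18 = 26, d_4 = (720 - 26^2)/44 = 44/44 = 1, a_4 = floor((26 + 26)/1) = 52.
  m_5 = 1*52 - 26 = 26, d_5 = (720 - 26^2)/1 = 44/1 = 44: (m_5, d_5) = (m_1, d_1) = (26, 44), so from here the quotients repeat a_1, ..., a_4; the period length is 4.
Hence the expansion of sqrt(720) is a_0 = 26 followed by the repeating block 1, 4, 1, 52 (period 4).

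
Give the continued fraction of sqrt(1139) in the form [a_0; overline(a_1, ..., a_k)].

[33; overline(1, 2, 1, 66)]

Write x_i = (sqrt(1139) + m_i)/d_i with (m_0, d_0) = (0, 1). a_0 = floor(sqrt(1139)) = 33, since 33^2 = 1089 <= 1139 < 1156 = 34^2.
Iterate m_{i+1} = d_i*a_i - m_i, d_{i+1} = (1139 - m_{i+1}^2)/d_i, a_{i+1} = floor((a_0 + m_{i+1})/d_{i+1}):
  m_1 = 1*33 - 0 = 33, d_1 = (1139 - 33^2)/1 = 50/1 = 50, a_1 = floor((33 + 33)/50) = 1.
  m_2 = 50*1 - 33 = 17, d_2 = (1139 - 17^2)/50 = 850/50 = 17, a_2 = floor((33 + 17)/17) = 2.
  m_3 = 17*2 - 17 = 17, d_3 = (1139 - 17^2)/17 = 850/17 = 50, a_3 = floor((33 + 17)/50) = 1.
  m_4 = 50*1 - 17 = 33, d_4 = (1139 - 33^2)/50 = 50/50 = 1, a_4 = floor((33 + 33)/1) = 66.
  m_5 = 1*66 - 33 = 33, d_5 = (1139 - 33^2)/1 = 50/1 = 50: (m_5, d_5) = (m_1, d_1) = (33, 50), so from here the quotients repeat a_1, ..., a_4; the period length is 4.
Hence the expansion of sqrt(1139) is a_0 = 33 followed by the repeating block 1, 2, 1, 66 (period 4).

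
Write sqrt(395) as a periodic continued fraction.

Write x_i = (sqrt(395) + m_i)/d_i with (m_0, d_0) = (0, 1). a_0 = floor(sqrt(395)) = 19, since 19^2 = 361 <= 395 < 400 = 20^2.
Iterate m_{i+1} = d_i*a_i - m_i, d_{i+1} = (395 - m_{i+1}^2)/d_i, a_{i+1} = floor((a_0 + m_{i+1})/d_{i+1}):
  m_1 = 1*19 - 0 = 19, d_1 = (395 - 19^2)/1 = 34/1 = 34, a_1 = floor((19 + 19)/34) = 1.
  m_2 = 34*1 - 19 = 15, d_2 = (395 - 15^2)/34 = 170/34 = 5, a_2 = floor((19 + 15)/5) = 6.
  m_3 = 5*6 - 15 = 15, d_3 = (395 - 15^2)/5 = 170/5 = 34, a_3 = floor((19 + 15)/34) = 1.
  m_4 = 34*1 - 15 = 19, d_4 = (395 - 19^2)/34 = 34/34 = 1, a_4 = floor((19 + 19)/1) = 38.
  m_5 = 1*38 - 19 = 19, d_5 = (395 - 19^2)/1 = 34/1 = 34: (m_5, d_5) = (m_1, d_1) = (19, 34), so from here the quotients repeat a_1, ..., a_4; the period length is 4.
Hence the expansion of sqrt(395) is a_0 = 19 followed by the repeating block 1, 6, 1, 38 (period 4).

[19; (1, 6, 1, 38)]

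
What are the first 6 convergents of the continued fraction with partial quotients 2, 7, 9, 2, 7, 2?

Using the convergent recurrence p_i = a_i*p_{i-1} + p_{i-2}, q_i = a_i*q_{i-1} + q_{i-2} with p_{-2}=0, p_{-1}=1, q_{-2}=1, q_{-1}=0:
  i=0: a_0=2, p_0 = 2*1 + 0 = 2, q_0 = 2*0 + 1 = 1.
  i=1: a_1=7, p_1 = 7*2 + 1 = 15, q_1 = 7*1 + 0 = 7.
  i=2: a_2=9, p_2 = 9*15 + 2 = 137, q_2 = 9*7 + 1 = 64.
  i=3: a_3=2, p_3 = 2*137 + 15 = 289, q_3 = 2*64 + 7 = 135.
  i=4: a_4=7, p_4 = 7*289 + 137 = 2160, q_4 = 7*135 + 64 = 1009.
  i=5: a_5=2, p_5 = 2*2160 + 289 = 4609, q_5 = 2*1009 + 135 = 2153.

2/1, 15/7, 137/64, 289/135, 2160/1009, 4609/2153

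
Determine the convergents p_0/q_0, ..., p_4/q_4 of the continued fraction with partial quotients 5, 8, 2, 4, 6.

5/1, 41/8, 87/17, 389/76, 2421/473

Using the convergent recurrence p_i = a_i*p_{i-1} + p_{i-2}, q_i = a_i*q_{i-1} + q_{i-2} with p_{-2}=0, p_{-1}=1, q_{-2}=1, q_{-1}=0:
  i=0: a_0=5, p_0 = 5*1 + 0 = 5, q_0 = 5*0 + 1 = 1.
  i=1: a_1=8, p_1 = 8*5 + 1 = 41, q_1 = 8*1 + 0 = 8.
  i=2: a_2=2, p_2 = 2*41 + 5 = 87, q_2 = 2*8 + 1 = 17.
  i=3: a_3=4, p_3 = 4*87 + 41 = 389, q_3 = 4*17 + 8 = 76.
  i=4: a_4=6, p_4 = 6*389 + 87 = 2421, q_4 = 6*76 + 17 = 473.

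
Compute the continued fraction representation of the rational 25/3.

Run the Euclidean algorithm on 25 and 3; the successive quotients are the partial quotients a_0, a_1, ... (each step inverts the fractional part left over by the previous one):
  25 = 8*3 + 1, so a_0 = 8.
  3 = 3*1 + 0, so a_1 = 3.
The remainder reaches 0 after 2 divisions, so the expansion has 2 partial quotients, read off in order.

[8; 3]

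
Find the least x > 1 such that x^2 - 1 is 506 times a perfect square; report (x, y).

(x, y) = (45, 2)

First expand sqrt(506) as a continued fraction. With x_i = (sqrt(506) + m_i)/d_i and (m_0, d_0) = (0, 1): a_0 = floor(sqrt(506)) = 22, since 22^2 = 484 <= 506 < 529 = 23^2.
Iterate m_{i+1} = d_i*a_i - m_i, d_{i+1} = (506 - m_{i+1}^2)/d_i, a_{i+1} = floor((a_0 + m_{i+1})/d_{i+1}):
  m_1 = 1*22 - 0 = 22, d_1 = (506 - 22^2)/1 = 22/1 = 22, a_1 = floor((22 + 22)/22) = 2.
  m_2 = 22*2 - 22 = 22, d_2 = (506 - 22^2)/22 = 22/22 = 1, a_2 = floor((22 + 22)/1) = 44.
  m_3 = 1*44 - 22 = 22, d_3 = (506 - 22^2)/1 = 22/1 = 22: (m_3, d_3) = (m_1, d_1) = (22, 22), so from here the quotients repeat a_1, a_2; the period length is 2.
So sqrt(506) = [22; (2, 44)] with period length k = 2.
k is even, so the fundamental solution of x^2 - 506y^2 = 1 is (p_{k-1}, q_{k-1}) = (p_1, q_1); compute convergents through index 1.
Convergents (p_i = a_i*p_{i-1} + p_{i-2}, q_i = a_i*q_{i-1} + q_{i-2} with p_{-2}=0, p_{-1}=1, q_{-2}=1, q_{-1}=0):
  i=0: a_0=22, p_0 = 22*1 + 0 = 22, q_0 = 22*0 + 1 = 1.
  i=1: a_1=2, p_1 = 2*22 + 1 = 45, q_1 = 2*1 + 0 = 2.
Check: 45^2 - 506*2^2 = 2025 - 2024 = 1, so (x, y) = (45, 2) solves the equation, and by the theorem it is the least positive solution.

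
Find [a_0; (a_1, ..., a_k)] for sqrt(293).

[17; (8, 1, 1, 8, 34)]

Write x_i = (sqrt(293) + m_i)/d_i with (m_0, d_0) = (0, 1). a_0 = floor(sqrt(293)) = 17, since 17^2 = 289 <= 293 < 324 = 18^2.
Iterate m_{i+1} = d_i*a_i - m_i, d_{i+1} = (293 - m_{i+1}^2)/d_i, a_{i+1} = floor((a_0 + m_{i+1})/d_{i+1}):
  m_1 = 1*17 - 0 = 17, d_1 = (293 - 17^2)/1 = 4/1 = 4, a_1 = floor((17 + 17)/4) = 8.
  m_2 = 4*8 - 17 = 15, d_2 = (293 - 15^2)/4 = 68/4 = 17, a_2 = floor((17 + 15)/17) = 1.
  m_3 = 17*1 - 15 = 2, d_3 = (293 - 2^2)/17 = 289/17 = 17, a_3 = floor((17 + 2)/17) = 1.
  m_4 = 17*1 - 2 = 15, d_4 = (293 - 15^2)/17 = 68/17 = 4, a_4 = floor((17 + 15)/4) = 8.
  m_5 = 4*8 - 15 = 17, d_5 = (293 - 17^2)/4 = 4/4 = 1, a_5 = floor((17 + 17)/1) = 34.
  m_6 = 1*34 - 17 = 17, d_6 = (293 - 17^2)/1 = 4/1 = 4: (m_6, d_6) = (m_1, d_1) = (17, 4), so from here the quotients repeat a_1, ..., a_5; the period length is 5.
Hence the expansion of sqrt(293) is a_0 = 17 followed by the repeating block 8, 1, 1, 8, 34 (period 5).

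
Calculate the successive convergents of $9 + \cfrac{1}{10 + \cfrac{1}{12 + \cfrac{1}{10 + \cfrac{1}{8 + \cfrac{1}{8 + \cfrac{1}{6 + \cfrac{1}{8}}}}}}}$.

9/1, 91/10, 1101/121, 11101/1220, 89909/9881, 730373/80268, 4472147/491489, 36507549/4012180

Using the convergent recurrence p_i = a_i*p_{i-1} + p_{i-2}, q_i = a_i*q_{i-1} + q_{i-2} with p_{-2}=0, p_{-1}=1, q_{-2}=1, q_{-1}=0:
  i=0: a_0=9, p_0 = 9*1 + 0 = 9, q_0 = 9*0 + 1 = 1.
  i=1: a_1=10, p_1 = 10*9 + 1 = 91, q_1 = 10*1 + 0 = 10.
  i=2: a_2=12, p_2 = 12*91 + 9 = 1101, q_2 = 12*10 + 1 = 121.
  i=3: a_3=10, p_3 = 10*1101 + 91 = 11101, q_3 = 10*121 + 10 = 1220.
  i=4: a_4=8, p_4 = 8*11101 + 1101 = 89909, q_4 = 8*1220 + 121 = 9881.
  i=5: a_5=8, p_5 = 8*89909 + 11101 = 730373, q_5 = 8*9881 + 1220 = 80268.
  i=6: a_6=6, p_6 = 6*730373 + 89909 = 4472147, q_6 = 6*80268 + 9881 = 491489.
  i=7: a_7=8, p_7 = 8*4472147 + 730373 = 36507549, q_7 = 8*491489 + 80268 = 4012180.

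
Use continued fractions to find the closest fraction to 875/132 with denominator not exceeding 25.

126/19

Expand x = 875/132 as a continued fraction with the Euclidean algorithm:
  875 = 6*132 + 83, so a_0 = 6.
  132 = 1*83 + 49, so a_1 = 1.
  83 = 1*49 + 34, so a_2 = 1.
  49 = 1*34 + 15, so a_3 = 1.
  34 = 2*15 + 4, so a_4 = 2.
  15 = 3*4 + 3, so a_5 = 3.
  4 = 1*3 + 1, so a_6 = 1.
  3 = 3*1 + 0, so a_7 = 3.
so x = [6; 1, 1, 1, 2, 3, 1, 3].
Convergents (p_i = a_i*p_{i-1} + p_{i-2}, q_i = a_i*q_{i-1} + q_{i-2} with p_{-2}=0, p_{-1}=1, q_{-2}=1, q_{-1}=0), until the denominator exceeds 25:
  i=0: a_0=6, p_0 = 6*1 + 0 = 6, q_0 = 6*0 + 1 = 1.
  i=1: a_1=1, p_1 = 1*6 + 1 = 7, q_1 = 1*1 + 0 = 1.
  i=2: a_2=1, p_2 = 1*7 + 6 = 13, q_2 = 1*1 + 1 = 2.
  i=3: a_3=1, p_3 = 1*13 + 7 = 20, q_3 = 1*2 + 1 = 3.
  i=4: a_4=2, p_4 = 2*20 + 13 = 53, q_4 = 2*3 + 2 = 8.
  i=5: a_5=3, p_5 = 3*53 + 20 = 179, q_5 = 3*8 + 3 = 27.
q_5 = 27 > 25, so the last convergent with denominator <= 25 is p_4/q_4 = 53/8.
The closest fraction with denominator <= 25 is either p_4/q_4 or the intermediate fraction (k*p_4 + p_3)/(k*q_4 + q_3) with the largest k >= 1 whose denominator stays <= 25; these approach x as k grows, and every other convergent or intermediate fraction in range is farther away.
Largest k: floor((25 - q_3)/q_4) = floor((25 - 3)/8) = 2.
That gives (2*53 + 20)/(2*8 + 3) = 126/19.
Compare the errors: |x - 53/8| = |875*8 - 53*132|/(132*8) = 4/1056, and |x - 126/19| = |875*19 - 126*132|/(132*19) = 7/2508.
Cross-multiplying, 7*1056 = 7392 < 10032 = 4*2508, so 7/2508 is smaller: the intermediate fraction 126/19 is closer to x than 53/8.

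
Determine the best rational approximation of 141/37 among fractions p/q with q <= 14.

42/11

Expand x = 141/37 as a continued fraction with the Euclidean algorithm:
  141 = 3*37 + 30, so a_0 = 3.
  37 = 1*30 + 7, so a_1 = 1.
  30 = 4*7 + 2, so a_2 = 4.
  7 = 3*2 + 1, so a_3 = 3.
  2 = 2*1 + 0, so a_4 = 2.
so x = [3; 1, 4, 3, 2].
Convergents (p_i = a_i*p_{i-1} + p_{i-2}, q_i = a_i*q_{i-1} + q_{i-2} with p_{-2}=0, p_{-1}=1, q_{-2}=1, q_{-1}=0), until the denominator exceeds 14:
  i=0: a_0=3, p_0 = 3*1 + 0 = 3, q_0 = 3*0 + 1 = 1.
  i=1: a_1=1, p_1 = 1*3 + 1 = 4, q_1 = 1*1 + 0 = 1.
  i=2: a_2=4, p_2 = 4*4 + 3 = 19, q_2 = 4*1 + 1 = 5.
  i=3: a_3=3, p_3 = 3*19 + 4 = 61, q_3 = 3*5 + 1 = 16.
q_3 = 16 > 14, so the last convergent with denominator <= 14 is p_2/q_2 = 19/5.
The closest fraction with denominator <= 14 is either p_2/q_2 or the intermediate fraction (k*p_2 + p_1)/(k*q_2 + q_1) with the largest k >= 1 whose denominator stays <= 14; these approach x as k grows, and every other convergent or intermediate fraction in range is farther away.
Largest k: floor((14 - q_1)/q_2) = floor((14 - 1)/5) = 2.
That gives (2*19 + 4)/(2*5 + 1) = 42/11.
Compare the errors: |x - 19/5| = |141*5 - 19*37|/(37*5) = 2/185, and |x - 42/11| = |141*11 - 42*37|/(37*11) = 3/407.
Cross-multiplying, 3*185 = 555 < 814 = 2*407, so 3/407 is smaller: the intermediate fraction 42/11 is closer to x than 19/5.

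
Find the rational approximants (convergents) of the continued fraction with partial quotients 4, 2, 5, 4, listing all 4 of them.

4/1, 9/2, 49/11, 205/46

Using the convergent recurrence p_i = a_i*p_{i-1} + p_{i-2}, q_i = a_i*q_{i-1} + q_{i-2} with p_{-2}=0, p_{-1}=1, q_{-2}=1, q_{-1}=0:
  i=0: a_0=4, p_0 = 4*1 + 0 = 4, q_0 = 4*0 + 1 = 1.
  i=1: a_1=2, p_1 = 2*4 + 1 = 9, q_1 = 2*1 + 0 = 2.
  i=2: a_2=5, p_2 = 5*9 + 4 = 49, q_2 = 5*2 + 1 = 11.
  i=3: a_3=4, p_3 = 4*49 + 9 = 205, q_3 = 4*11 + 2 = 46.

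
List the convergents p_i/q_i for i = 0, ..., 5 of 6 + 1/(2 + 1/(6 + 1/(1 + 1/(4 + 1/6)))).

Using the convergent recurrence p_i = a_i*p_{i-1} + p_{i-2}, q_i = a_i*q_{i-1} + q_{i-2} with p_{-2}=0, p_{-1}=1, q_{-2}=1, q_{-1}=0:
  i=0: a_0=6, p_0 = 6*1 + 0 = 6, q_0 = 6*0 + 1 = 1.
  i=1: a_1=2, p_1 = 2*6 + 1 = 13, q_1 = 2*1 + 0 = 2.
  i=2: a_2=6, p_2 = 6*13 + 6 = 84, q_2 = 6*2 + 1 = 13.
  i=3: a_3=1, p_3 = 1*84 + 13 = 97, q_3 = 1*13 + 2 = 15.
  i=4: a_4=4, p_4 = 4*97 + 84 = 472, q_4 = 4*15 + 13 = 73.
  i=5: a_5=6, p_5 = 6*472 + 97 = 2929, q_5 = 6*73 + 15 = 453.

6/1, 13/2, 84/13, 97/15, 472/73, 2929/453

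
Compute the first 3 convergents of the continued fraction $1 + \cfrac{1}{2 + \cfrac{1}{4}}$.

Using the convergent recurrence p_i = a_i*p_{i-1} + p_{i-2}, q_i = a_i*q_{i-1} + q_{i-2} with p_{-2}=0, p_{-1}=1, q_{-2}=1, q_{-1}=0:
  i=0: a_0=1, p_0 = 1*1 + 0 = 1, q_0 = 1*0 + 1 = 1.
  i=1: a_1=2, p_1 = 2*1 + 1 = 3, q_1 = 2*1 + 0 = 2.
  i=2: a_2=4, p_2 = 4*3 + 1 = 13, q_2 = 4*2 + 1 = 9.

1/1, 3/2, 13/9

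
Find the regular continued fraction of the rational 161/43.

Run the Euclidean algorithm on 161 and 43; the successive quotients are the partial quotients a_0, a_1, ... (each step inverts the fractional part left over by the previous one):
  161 = 3*43 + 32, so a_0 = 3.
  43 = 1*32 + 11, so a_1 = 1.
  32 = 2*11 + 10, so a_2 = 2.
  11 = 1*10 + 1, so a_3 = 1.
  10 = 10*1 + 0, so a_4 = 10.
The remainder reaches 0 after 5 divisions, so the expansion has 5 partial quotients, read off in order.

[3; 1, 2, 1, 10]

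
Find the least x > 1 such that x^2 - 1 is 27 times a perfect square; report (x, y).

First expand sqrt(27) as a continued fraction. With x_i = (sqrt(27) + m_i)/d_i and (m_0, d_0) = (0, 1): a_0 = floor(sqrt(27)) = 5, since 5^2 = 25 <= 27 < 36 = 6^2.
Iterate m_{i+1} = d_i*a_i - m_i, d_{i+1} = (27 - m_{i+1}^2)/d_i, a_{i+1} = floor((a_0 + m_{i+1})/d_{i+1}):
  m_1 = 1*5 - 0 = 5, d_1 = (27 - 5^2)/1 = 2/1 = 2, a_1 = floor((5 + 5)/2) = 5.
  m_2 = 2*5 - 5 = 5, d_2 = (27 - 5^2)/2 = 2/2 = 1, a_2 = floor((5 + 5)/1) = 10.
  m_3 = 1*10 - 5 = 5, d_3 = (27 - 5^2)/1 = 2/1 = 2: (m_3, d_3) = (m_1, d_1) = (5, 2), so from here the quotients repeat a_1, a_2; the period length is 2.
So sqrt(27) = [5; (5, 10)] with period length k = 2.
k is even, so the fundamental solution of x^2 - 27y^2 = 1 is (p_{k-1}, q_{k-1}) = (p_1, q_1); compute convergents through index 1.
Convergents (p_i = a_i*p_{i-1} + p_{i-2}, q_i = a_i*q_{i-1} + q_{i-2} with p_{-2}=0, p_{-1}=1, q_{-2}=1, q_{-1}=0):
  i=0: a_0=5, p_0 = 5*1 + 0 = 5, q_0 = 5*0 + 1 = 1.
  i=1: a_1=5, p_1 = 5*5 + 1 = 26, q_1 = 5*1 + 0 = 5.
Check: 26^2 - 27*5^2 = 676 - 675 = 1, so (x, y) = (26, 5) solves the equation, and by the theorem it is the least positive solution.

(x, y) = (26, 5)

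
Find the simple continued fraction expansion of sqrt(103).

[10; (6, 1, 2, 1, 1, 9, 1, 1, 2, 1, 6, 20)]

Write x_i = (sqrt(103) + m_i)/d_i with (m_0, d_0) = (0, 1). a_0 = floor(sqrt(103)) = 10, since 10^2 = 100 <= 103 < 121 = 11^2.
Iterate m_{i+1} = d_i*a_i - m_i, d_{i+1} = (103 - m_{i+1}^2)/d_i, a_{i+1} = floor((a_0 + m_{i+1})/d_{i+1}):
  m_1 = 1*10 - 0 = 10, d_1 = (103 - 10^2)/1 = 3/1 = 3, a_1 = floor((10 + 10)/3) = 6.
  m_2 = 3*6 - 10 = 8, d_2 = (103 - 8^2)/3 = 39/3 = 13, a_2 = floor((10 + 8)/13) = 1.
  m_3 = 13*1 - 8 = 5, d_3 = (103 - 5^2)/13 = 78/13 = 6, a_3 = floor((10 + 5)/6) = 2.
  m_4 = 6*2 - 5 = 7, d_4 = (103 - 7^2)/6 = 54/6 = 9, a_4 = floor((10 + 7)/9) = 1.
  m_5 = 9*1 - 7 = 2, d_5 = (103 - 2^2)/9 = 99/9 = 11, a_5 = floor((10 + 2)/11) = 1.
  m_6 = 11*1 - 2 = 9, d_6 = (103 - 9^2)/11 = 22/11 = 2, a_6 = floor((10 + 9)/2) = 9.
  m_7 = 2*9 - 9 = 9, d_7 = (103 - 9^2)/2 = 22/2 = 11, a_7 = floor((10 + 9)/11) = 1.
  m_8 = 11*1 - 9 = 2, d_8 = (103 - 2^2)/11 = 99/11 = 9, a_8 = floor((10 + 2)/9) = 1.
  m_9 = 9*1 - 2 = 7, d_9 = (103 - 7^2)/9 = 54/9 = 6, a_9 = floor((10 + 7)/6) = 2.
  m_10 = 6*2 - 7 = 5, d_10 = (103 - 5^2)/6 = 78/6 = 13, a_10 = floor((10 + 5)/13) = 1.
  m_11 = 13*1 - 5 = 8, d_11 = (103 - 8^2)/13 = 39/13 = 3, a_11 = floor((10 + 8)/3) = 6.
  m_12 = 3*6 - 8 = 10, d_12 = (103 - 10^2)/3 = 3/3 = 1, a_12 = floor((10 + 10)/1) = 20.
  m_13 = 1*20 - 10 = 10, d_13 = (103 - 10^2)/1 = 3/1 = 3: (m_13, d_13) = (m_1, d_1) = (10, 3), so from here the quotients repeat a_1, ..., a_12; the period length is 12.
Hence the expansion of sqrt(103) is a_0 = 10 followed by the repeating block 6, 1, 2, 1, 1, 9, 1, 1, 2, 1, 6, 20 (period 12).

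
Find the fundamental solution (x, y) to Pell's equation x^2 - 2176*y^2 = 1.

First expand sqrt(2176) as a continued fraction. With x_i = (sqrt(2176) + m_i)/d_i and (m_0, d_0) = (0, 1): a_0 = floor(sqrt(2176)) = 46, since 46^2 = 2116 <= 2176 < 2209 = 47^2.
Iterate m_{i+1} = d_i*a_i - m_i, d_{i+1} = (2176 - m_{i+1}^2)/d_i, a_{i+1} = floor((a_0 + m_{i+1})/d_{i+1}):
  m_1 = 1*46 - 0 = 46, d_1 = (2176 - 46^2)/1 = 60/1 = 60, a_1 = floor((46 + 46)/60) = 1.
  m_2 = 60*1 - 46 = 14, d_2 = (2176 - 14^2)/60 = 1980/60 = 33, a_2 = floor((46 + 14)/33) = 1.
  m_3 = 33*1 - 14 = 19, d_3 = (2176 - 19^2)/33 = 1815/33 = 55, a_3 = floor((46 + 19)/55) = 1.
  m_4 = 55*1 - 19 = 36, d_4 = (2176 - 36^2)/55 = 880/55 = 16, a_4 = floor((46 + 36)/16) = 5.
  m_5 = 16*5 - 36 = 44, d_5 = (2176 - 44^2)/16 = 240/16 = 15, a_5 = floor((46 + 44)/15) = 6.
  m_6 = 15*6 - 44 = 46, d_6 = (2176 - 46^2)/15 = 60/15 = 4, a_6 = floor((46 + 46)/4) = 23.
  m_7 = 4*23 - 46 = 46, d_7 = (2176 - 46^2)/4 = 60/4 = 15, a_7 = floor((46 + 46)/15) = 6.
  m_8 = 15*6 - 46 = 44, d_8 = (2176 - 44^2)/15 = 240/15 = 16, a_8 = floor((46 + 44)/16) = 5.
  m_9 = 16*5 - 44 = 36, d_9 = (2176 - 36^2)/16 = 880/16 = 55, a_9 = floor((46 + 36)/55) = 1.
  m_10 = 55*1 - 36 = 19, d_10 = (2176 - 19^2)/55 = 1815/55 = 33, a_10 = floor((46 + 19)/33) = 1.
  m_11 = 33*1 - 19 = 14, d_11 = (2176 - 14^2)/33 = 1980/33 = 60, a_11 = floor((46 + 14)/60) = 1.
  m_12 = 60*1 - 14 = 46, d_12 = (2176 - 46^2)/60 = 60/60 = 1, a_12 = floor((46 + 46)/1) = 92.
  m_13 = 1*92 - 46 = 46, d_13 = (2176 - 46^2)/1 = 60/1 = 60: (m_13, d_13) = (m_1, d_1) = (46, 60), so from here the quotients repeat a_1, ..., a_12; the period length is 12.
So sqrt(2176) = [46; (1, 1, 1, 5, 6, 23, 6, 5, 1, 1, 1, 92)] with period length k = 12.
k is even, so the fundamental solution of x^2 - 2176y^2 = 1 is (p_{k-1}, q_{k-1}) = (p_11, q_11); compute convergents through index 11.
Convergents (p_i = a_i*p_{i-1} + p_{i-2}, q_i = a_i*q_{i-1} + q_{i-2} with p_{-2}=0, p_{-1}=1, q_{-2}=1, q_{-1}=0):
  i=0: a_0=46, p_0 = 46*1 + 0 = 46, q_0 = 46*0 + 1 = 1.
  i=1: a_1=1, p_1 = 1*46 + 1 = 47, q_1 = 1*1 + 0 = 1.
  i=2: a_2=1, p_2 = 1*47 + 46 = 93, q_2 = 1*1 + 1 = 2.
  i=3: a_3=1, p_3 = 1*93 + 47 = 140, q_3 = 1*2 + 1 = 3.
  i=4: a_4=5, p_4 = 5*140 + 93 = 793, q_4 = 5*3 + 2 = 17.
  i=5: a_5=6, p_5 = 6*793 + 140 = 4898, q_5 = 6*17 + 3 = 105.
  i=6: a_6=23, p_6 = 23*4898 + 793 = 113447, q_6 = 23*105 + 17 = 2432.
  i=7: a_7=6, p_7 = 6*113447 + 4898 = 685580, q_7 = 6*2432 + 105 = 14697.
  i=8: a_8=5, p_8 = 5*685580 + 113447 = 3541347, q_8 = 5*14697 + 2432 = 75917.
  i=9: a_9=1, p_9 = 1*3541347 + 685580 = 4226927, q_9 = 1*75917 + 14697 = 90614.
  i=10: a_10=1, p_10 = 1*4226927 + 3541347 = 7768274, q_10 = 1*90614 + 75917 = 166531.
  i=11: a_11=1, p_11 = 1*7768274 + 4226927 = 11995201, q_11 = 1*166531 + 90614 = 257145.
Check: 11995201^2 - 2176*257145^2 = 143884847030401 - 143884847030400 = 1, so (x, y) = (11995201, 257145) solves the equation, and by the theorem it is the least positive solution.

(x, y) = (11995201, 257145)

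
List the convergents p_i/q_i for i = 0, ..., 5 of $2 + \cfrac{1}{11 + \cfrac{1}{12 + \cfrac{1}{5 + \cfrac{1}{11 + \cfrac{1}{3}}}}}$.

Using the convergent recurrence p_i = a_i*p_{i-1} + p_{i-2}, q_i = a_i*q_{i-1} + q_{i-2} with p_{-2}=0, p_{-1}=1, q_{-2}=1, q_{-1}=0:
  i=0: a_0=2, p_0 = 2*1 + 0 = 2, q_0 = 2*0 + 1 = 1.
  i=1: a_1=11, p_1 = 11*2 + 1 = 23, q_1 = 11*1 + 0 = 11.
  i=2: a_2=12, p_2 = 12*23 + 2 = 278, q_2 = 12*11 + 1 = 133.
  i=3: a_3=5, p_3 = 5*278 + 23 = 1413, q_3 = 5*133 + 11 = 676.
  i=4: a_4=11, p_4 = 11*1413 + 278 = 15821, q_4 = 11*676 + 133 = 7569.
  i=5: a_5=3, p_5 = 3*15821 + 1413 = 48876, q_5 = 3*7569 + 676 = 23383.

2/1, 23/11, 278/133, 1413/676, 15821/7569, 48876/23383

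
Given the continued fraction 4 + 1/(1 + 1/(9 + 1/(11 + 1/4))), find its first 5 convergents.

Using the convergent recurrence p_i = a_i*p_{i-1} + p_{i-2}, q_i = a_i*q_{i-1} + q_{i-2} with p_{-2}=0, p_{-1}=1, q_{-2}=1, q_{-1}=0:
  i=0: a_0=4, p_0 = 4*1 + 0 = 4, q_0 = 4*0 + 1 = 1.
  i=1: a_1=1, p_1 = 1*4 + 1 = 5, q_1 = 1*1 + 0 = 1.
  i=2: a_2=9, p_2 = 9*5 + 4 = 49, q_2 = 9*1 + 1 = 10.
  i=3: a_3=11, p_3 = 11*49 + 5 = 544, q_3 = 11*10 + 1 = 111.
  i=4: a_4=4, p_4 = 4*544 + 49 = 2225, q_4 = 4*111 + 10 = 454.

4/1, 5/1, 49/10, 544/111, 2225/454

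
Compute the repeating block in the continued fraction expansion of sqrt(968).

[31; (8, 1, 6, 1, 8, 62)]

Write x_i = (sqrt(968) + m_i)/d_i with (m_0, d_0) = (0, 1). a_0 = floor(sqrt(968)) = 31, since 31^2 = 961 <= 968 < 1024 = 32^2.
Iterate m_{i+1} = d_i*a_i - m_i, d_{i+1} = (968 - m_{i+1}^2)/d_i, a_{i+1} = floor((a_0 + m_{i+1})/d_{i+1}):
  m_1 = 1*31 - 0 = 31, d_1 = (968 - 31^2)/1 = 7/1 = 7, a_1 = floor((31 + 31)/7) = 8.
  m_2 = 7*8 - 31 = 25, d_2 = (968 - 25^2)/7 = 343/7 = 49, a_2 = floor((31 + 25)/49) = 1.
  m_3 = 49*1 - 25 = 24, d_3 = (968 - 24^2)/49 = 392/49 = 8, a_3 = floor((31 + 24)/8) = 6.
  m_4 = 8*6 - 24 = 24, d_4 = (968 - 24^2)/8 = 392/8 = 49, a_4 = floor((31 + 24)/49) = 1.
  m_5 = 49*1 - 24 = 25, d_5 = (968 - 25^2)/49 = 343/49 = 7, a_5 = floor((31 + 25)/7) = 8.
  m_6 = 7*8 - 25 = 31, d_6 = (968 - 31^2)/7 = 7/7 = 1, a_6 = floor((31 + 31)/1) = 62.
  m_7 = 1*62 - 31 = 31, d_7 = (968 - 31^2)/1 = 7/1 = 7: (m_7, d_7) = (m_1, d_1) = (31, 7), so from here the quotients repeat a_1, ..., a_6; the period length is 6.
Hence the expansion of sqrt(968) is a_0 = 31 followed by the repeating block 8, 1, 6, 1, 8, 62 (period 6).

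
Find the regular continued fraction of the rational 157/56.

Run the Euclidean algorithm on 157 and 56; the successive quotients are the partial quotients a_0, a_1, ... (each step inverts the fractional part left over by the previous one):
  157 = 2*56 + 45, so a_0 = 2.
  56 = 1*45 + 11, so a_1 = 1.
  45 = 4*11 + 1, so a_2 = 4.
  11 = 11*1 + 0, so a_3 = 11.
The remainder reaches 0 after 4 divisions, so the expansion has 4 partial quotients, read off in order.

[2; 1, 4, 11]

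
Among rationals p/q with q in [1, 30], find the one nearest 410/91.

Expand x = 410/91 as a continued fraction with the Euclidean algorithm:
  410 = 4*91 + 46, so a_0 = 4.
  91 = 1*46 + 45, so a_1 = 1.
  46 = 1*45 + 1, so a_2 = 1.
  45 = 45*1 + 0, so a_3 = 45.
so x = [4; 1, 1, 45].
Convergents (p_i = a_i*p_{i-1} + p_{i-2}, q_i = a_i*q_{i-1} + q_{i-2} with p_{-2}=0, p_{-1}=1, q_{-2}=1, q_{-1}=0), until the denominator exceeds 30:
  i=0: a_0=4, p_0 = 4*1 + 0 = 4, q_0 = 4*0 + 1 = 1.
  i=1: a_1=1, p_1 = 1*4 + 1 = 5, q_1 = 1*1 + 0 = 1.
  i=2: a_2=1, p_2 = 1*5 + 4 = 9, q_2 = 1*1 + 1 = 2.
  i=3: a_3=45, p_3 = 45*9 + 5 = 410, q_3 = 45*2 + 1 = 91.
q_3 = 91 > 30, so the last convergent with denominator <= 30 is p_2/q_2 = 9/2.
The closest fraction with denominator <= 30 is either p_2/q_2 or the intermediate fraction (k*p_2 + p_1)/(k*q_2 + q_1) with the largest k >= 1 whose denominator stays <= 30; these approach x as k grows, and every other convergent or intermediate fraction in range is farther away.
Largest k: floor((30 - q_1)/q_2) = floor((30 - 1)/2) = 14.
That gives (14*9 + 5)/(14*2 + 1) = 131/29.
Compare the errors: |x - 9/2| = |410*2 - 9*91|/(91*2) = 1/182, and |x - 131/29| = |410*29 - 131*91|/(91*29) = 31/2639.
Cross-multiplying, 1*2639 = 2639 < 5642 = 31*182, so 1/182 is smaller: the convergent 9/2 is closer to x than 131/29.

9/2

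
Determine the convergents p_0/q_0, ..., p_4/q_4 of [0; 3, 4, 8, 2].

0/1, 1/3, 4/13, 33/107, 70/227

Using the convergent recurrence p_i = a_i*p_{i-1} + p_{i-2}, q_i = a_i*q_{i-1} + q_{i-2} with p_{-2}=0, p_{-1}=1, q_{-2}=1, q_{-1}=0:
  i=0: a_0=0, p_0 = 0*1 + 0 = 0, q_0 = 0*0 + 1 = 1.
  i=1: a_1=3, p_1 = 3*0 + 1 = 1, q_1 = 3*1 + 0 = 3.
  i=2: a_2=4, p_2 = 4*1 + 0 = 4, q_2 = 4*3 + 1 = 13.
  i=3: a_3=8, p_3 = 8*4 + 1 = 33, q_3 = 8*13 + 3 = 107.
  i=4: a_4=2, p_4 = 2*33 + 4 = 70, q_4 = 2*107 + 13 = 227.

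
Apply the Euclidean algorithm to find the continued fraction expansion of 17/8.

Run the Euclidean algorithm on 17 and 8; the successive quotients are the partial quotients a_0, a_1, ... (each step inverts the fractional part left over by the previous one):
  17 = 2*8 + 1, so a_0 = 2.
  8 = 8*1 + 0, so a_1 = 8.
The remainder reaches 0 after 2 divisions, so the expansion has 2 partial quotients, read off in order.

[2; 8]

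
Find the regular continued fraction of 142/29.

[4; 1, 8, 1, 2]

Run the Euclidean algorithm on 142 and 29; the successive quotients are the partial quotients a_0, a_1, ... (each step inverts the fractional part left over by the previous one):
  142 = 4*29 + 26, so a_0 = 4.
  29 = 1*26 + 3, so a_1 = 1.
  26 = 8*3 + 2, so a_2 = 8.
  3 = 1*2 + 1, so a_3 = 1.
  2 = 2*1 + 0, so a_4 = 2.
The remainder reaches 0 after 5 divisions, so the expansion has 5 partial quotients, read off in order.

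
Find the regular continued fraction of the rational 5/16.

Run the Euclidean algorithm on 5 and 16; the successive quotients are the partial quotients a_0, a_1, ... (each step inverts the fractional part left over by the previous one):
  5 = 0*16 + 5, so a_0 = 0.
  16 = 3*5 + 1, so a_1 = 3.
  5 = 5*1 + 0, so a_2 = 5.
The remainder reaches 0 after 3 divisions, so the expansion has 3 partial quotients, read off in order.

[0; 3, 5]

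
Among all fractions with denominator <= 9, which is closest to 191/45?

17/4

Expand x = 191/45 as a continued fraction with the Euclidean algorithm:
  191 = 4*45 + 11, so a_0 = 4.
  45 = 4*11 + 1, so a_1 = 4.
  11 = 11*1 + 0, so a_2 = 11.
so x = [4; 4, 11].
Convergents (p_i = a_i*p_{i-1} + p_{i-2}, q_i = a_i*q_{i-1} + q_{i-2} with p_{-2}=0, p_{-1}=1, q_{-2}=1, q_{-1}=0), until the denominator exceeds 9:
  i=0: a_0=4, p_0 = 4*1 + 0 = 4, q_0 = 4*0 + 1 = 1.
  i=1: a_1=4, p_1 = 4*4 + 1 = 17, q_1 = 4*1 + 0 = 4.
  i=2: a_2=11, p_2 = 11*17 + 4 = 191, q_2 = 11*4 + 1 = 45.
q_2 = 45 > 9, so the last convergent with denominator <= 9 is p_1/q_1 = 17/4.
The closest fraction with denominator <= 9 is either p_1/q_1 or the intermediate fraction (k*p_1 + p_0)/(k*q_1 + q_0) with the largest k >= 1 whose denominator stays <= 9; these approach x as k grows, and every other convergent or intermediate fraction in range is farther away.
Largest k: floor((9 - q_0)/q_1) = floor((9 - 1)/4) = 2.
That gives (2*17 + 4)/(2*4 + 1) = 38/9.
Compare the errors: |x - 17/4| = |191*4 - 17*45|/(45*4) = 1/180, and |x - 38/9| = |191*9 - 38*45|/(45*9) = 9/405.
Cross-multiplying, 1*405 = 405 < 1620 = 9*180, so 1/180 is smaller: the convergent 17/4 is closer to x than 38/9.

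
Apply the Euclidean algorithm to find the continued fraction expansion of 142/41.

Run the Euclidean algorithm on 142 and 41; the successive quotients are the partial quotients a_0, a_1, ... (each step inverts the fractional part left over by the previous one):
  142 = 3*41 + 19, so a_0 = 3.
  41 = 2*19 + 3, so a_1 = 2.
  19 = 6*3 + 1, so a_2 = 6.
  3 = 3*1 + 0, so a_3 = 3.
The remainder reaches 0 after 4 divisions, so the expansion has 4 partial quotients, read off in order.

[3; 2, 6, 3]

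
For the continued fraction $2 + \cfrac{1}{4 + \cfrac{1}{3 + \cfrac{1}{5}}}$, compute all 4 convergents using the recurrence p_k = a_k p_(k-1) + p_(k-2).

Using the convergent recurrence p_i = a_i*p_{i-1} + p_{i-2}, q_i = a_i*q_{i-1} + q_{i-2} with p_{-2}=0, p_{-1}=1, q_{-2}=1, q_{-1}=0:
  i=0: a_0=2, p_0 = 2*1 + 0 = 2, q_0 = 2*0 + 1 = 1.
  i=1: a_1=4, p_1 = 4*2 + 1 = 9, q_1 = 4*1 + 0 = 4.
  i=2: a_2=3, p_2 = 3*9 + 2 = 29, q_2 = 3*4 + 1 = 13.
  i=3: a_3=5, p_3 = 5*29 + 9 = 154, q_3 = 5*13 + 4 = 69.

2/1, 9/4, 29/13, 154/69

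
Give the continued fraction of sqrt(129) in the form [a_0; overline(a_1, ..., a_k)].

[11; overline(2, 1, 3, 1, 6, 1, 3, 1, 2, 22)]

Write x_i = (sqrt(129) + m_i)/d_i with (m_0, d_0) = (0, 1). a_0 = floor(sqrt(129)) = 11, since 11^2 = 121 <= 129 < 144 = 12^2.
Iterate m_{i+1} = d_i*a_i - m_i, d_{i+1} = (129 - m_{i+1}^2)/d_i, a_{i+1} = floor((a_0 + m_{i+1})/d_{i+1}):
  m_1 = 1*11 - 0 = 11, d_1 = (129 - 11^2)/1 = 8/1 = 8, a_1 = floor((11 + 11)/8) = 2.
  m_2 = 8*2 - 11 = 5, d_2 = (129 - 5^2)/8 = 104/8 = 13, a_2 = floor((11 + 5)/13) = 1.
  m_3 = 13*1 - 5 = 8, d_3 = (129 - 8^2)/13 = 65/13 = 5, a_3 = floor((11 + 8)/5) = 3.
  m_4 = 5*3 - 8 = 7, d_4 = (129 - 7^2)/5 = 80/5 = 16, a_4 = floor((11 + 7)/16) = 1.
  m_5 = 16*1 - 7 = 9, d_5 = (129 - 9^2)/16 = 48/16 = 3, a_5 = floor((11 + 9)/3) = 6.
  m_6 = 3*6 - 9 = 9, d_6 = (129 - 9^2)/3 = 48/3 = 16, a_6 = floor((11 + 9)/16) = 1.
  m_7 = 16*1 - 9 = 7, d_7 = (129 - 7^2)/16 = 80/16 = 5, a_7 = floor((11 + 7)/5) = 3.
  m_8 = 5*3 - 7 = 8, d_8 = (129 - 8^2)/5 = 65/5 = 13, a_8 = floor((11 + 8)/13) = 1.
  m_9 = 13*1 - 8 = 5, d_9 = (129 - 5^2)/13 = 104/13 = 8, a_9 = floor((11 + 5)/8) = 2.
  m_10 = 8*2 - 5 = 11, d_10 = (129 - 11^2)/8 = 8/8 = 1, a_10 = floor((11 + 11)/1) = 22.
  m_11 = 1*22 - 11 = 11, d_11 = (129 - 11^2)/1 = 8/1 = 8: (m_11, d_11) = (m_1, d_1) = (11, 8), so from here the quotients repeat a_1, ..., a_10; the period length is 10.
Hence the expansion of sqrt(129) is a_0 = 11 followed by the repeating block 2, 1, 3, 1, 6, 1, 3, 1, 2, 22 (period 10).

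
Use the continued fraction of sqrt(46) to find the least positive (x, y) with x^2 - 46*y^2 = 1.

First expand sqrt(46) as a continued fraction. With x_i = (sqrt(46) + m_i)/d_i and (m_0, d_0) = (0, 1): a_0 = floor(sqrt(46)) = 6, since 6^2 = 36 <= 46 < 49 = 7^2.
Iterate m_{i+1} = d_i*a_i - m_i, d_{i+1} = (46 - m_{i+1}^2)/d_i, a_{i+1} = floor((a_0 + m_{i+1})/d_{i+1}):
  m_1 = 1*6 - 0 = 6, d_1 = (46 - 6^2)/1 = 10/1 = 10, a_1 = floor((6 + 6)/10) = 1.
  m_2 = 10*1 - 6 = 4, d_2 = (46 - 4^2)/10 = 30/10 = 3, a_2 = floor((6 + 4)/3) = 3.
  m_3 = 3*3 - 4 = 5, d_3 = (46 - 5^2)/3 = 21/3 = 7, a_3 = floor((6 + 5)/7) = 1.
  m_4 = 7*1 - 5 = 2, d_4 = (46 - 2^2)/7 = 42/7 = 6, a_4 = floor((6 + 2)/6) = 1.
  m_5 = 6*1 - 2 = 4, d_5 = (46 - 4^2)/6 = 30/6 = 5, a_5 = floor((6 + 4)/5) = 2.
  m_6 = 5*2 - 4 = 6, d_6 = (46 - 6^2)/5 = 10/5 = 2, a_6 = floor((6 + 6)/2) = 6.
  m_7 = 2*6 - 6 = 6, d_7 = (46 - 6^2)/2 = 10/2 = 5, a_7 = floor((6 + 6)/5) = 2.
  m_8 = 5*2 - 6 = 4, d_8 = (46 - 4^2)/5 = 30/5 = 6, a_8 = floor((6 + 4)/6) = 1.
  m_9 = 6*1 - 4 = 2, d_9 = (46 - 2^2)/6 = 42/6 = 7, a_9 = floor((6 + 2)/7) = 1.
  m_10 = 7*1 - 2 = 5, d_10 = (46 - 5^2)/7 = 21/7 = 3, a_10 = floor((6 + 5)/3) = 3.
  m_11 = 3*3 - 5 = 4, d_11 = (46 - 4^2)/3 = 30/3 = 10, a_11 = floor((6 + 4)/10) = 1.
  m_12 = 10*1 - 4 = 6, d_12 = (46 - 6^2)/10 = 10/10 = 1, a_12 = floor((6 + 6)/1) = 12.
  m_13 = 1*12 - 6 = 6, d_13 = (46 - 6^2)/1 = 10/1 = 10: (m_13, d_13) = (m_1, d_1) = (6, 10), so from here the quotients repeat a_1, ..., a_12; the period length is 12.
So sqrt(46) = [6; (1, 3, 1, 1, 2, 6, 2, 1, 1, 3, 1, 12)] with period length k = 12.
k is even, so the fundamental solution of x^2 - 46y^2 = 1 is (p_{k-1}, q_{k-1}) = (p_11, q_11); compute convergents through index 11.
Convergents (p_i = a_i*p_{i-1} + p_{i-2}, q_i = a_i*q_{i-1} + q_{i-2} with p_{-2}=0, p_{-1}=1, q_{-2}=1, q_{-1}=0):
  i=0: a_0=6, p_0 = 6*1 + 0 = 6, q_0 = 6*0 + 1 = 1.
  i=1: a_1=1, p_1 = 1*6 + 1 = 7, q_1 = 1*1 + 0 = 1.
  i=2: a_2=3, p_2 = 3*7 + 6 = 27, q_2 = 3*1 + 1 = 4.
  i=3: a_3=1, p_3 = 1*27 + 7 = 34, q_3 = 1*4 + 1 = 5.
  i=4: a_4=1, p_4 = 1*34 + 27 = 61, q_4 = 1*5 + 4 = 9.
  i=5: a_5=2, p_5 = 2*61 + 34 = 156, q_5 = 2*9 + 5 = 23.
  i=6: a_6=6, p_6 = 6*156 + 61 = 997, q_6 = 6*23 + 9 = 147.
  i=7: a_7=2, p_7 = 2*997 + 156 = 2150, q_7 = 2*147 + 23 = 317.
  i=8: a_8=1, p_8 = 1*2150 + 997 = 3147, q_8 = 1*317 + 147 = 464.
  i=9: a_9=1, p_9 = 1*3147 + 2150 = 5297, q_9 = 1*464 + 317 = 781.
  i=10: a_10=3, p_10 = 3*5297 + 3147 = 19038, q_10 = 3*781 + 464 = 2807.
  i=11: a_11=1, p_11 = 1*19038 + 5297 = 24335, q_11 = 1*2807 + 781 = 3588.
Check: 24335^2 - 46*3588^2 = 592192225 - 592192224 = 1, so (x, y) = (24335, 3588) solves the equation, and by the theorem it is the least positive solution.

(x, y) = (24335, 3588)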